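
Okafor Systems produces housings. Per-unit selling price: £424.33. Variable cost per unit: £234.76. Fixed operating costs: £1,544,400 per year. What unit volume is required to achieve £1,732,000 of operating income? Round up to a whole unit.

17,284 housings

Contribution margin per unit = £424.33 − £234.76 = £189.57.
Units = (FC + target) / CM = (£1,544,400 + £1,732,000) / £189.57 = 17,283.33, so 17,284 housings.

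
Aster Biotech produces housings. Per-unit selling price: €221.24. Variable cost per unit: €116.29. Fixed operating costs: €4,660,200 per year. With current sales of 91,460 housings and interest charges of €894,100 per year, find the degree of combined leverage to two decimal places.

2.37

Total contribution margin = 91,460 × €104.95 = €9,598,727.00.
Operating income = contribution − fixed costs = €9,598,727.00 − €4,660,200 = €4,938,527.00. Interest = €894,100.00.
DOL = €9,598,727.00 ÷ €4,938,527.00 = 1.9436; DFL = €4,938,527.00 ÷ €4,044,427.00 = 1.2211.
DCL = DOL × DFL = 1.9436 × 1.2211 = 2.3733.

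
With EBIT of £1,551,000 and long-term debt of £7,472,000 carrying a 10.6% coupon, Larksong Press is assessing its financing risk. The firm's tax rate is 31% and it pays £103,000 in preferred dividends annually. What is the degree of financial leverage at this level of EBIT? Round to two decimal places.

Interest = £792,032.00.
Preferred dividends grossed up pre-tax: £103,000 / (1 − 0.31) = £149,275.36.
DFL = EBIT ÷ [EBIT − I − D_p/(1−t)] = £1,551,000 ÷ [£1,551,000 − £792,032.00 − £149,275.36] = £1,551,000 ÷ £609,692.64 = 2.5439.

2.54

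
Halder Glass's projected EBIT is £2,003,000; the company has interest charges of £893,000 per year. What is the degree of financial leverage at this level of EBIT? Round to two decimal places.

Annual interest charges come to £893,000.00.
DFL = EBIT ÷ (EBIT − I) = £2,003,000 ÷ (£2,003,000 − £893,000.00) = £2,003,000 ÷ £1,110,000.00 = 1.8045.

1.80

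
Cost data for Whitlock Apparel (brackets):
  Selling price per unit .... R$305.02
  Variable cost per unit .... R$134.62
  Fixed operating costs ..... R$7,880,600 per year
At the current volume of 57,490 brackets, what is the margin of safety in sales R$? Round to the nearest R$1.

R$3,429,141

Unit CM = price − variable cost = R$305.02 − R$134.62 = R$170.40. Break-even units = R$7,880,600 ÷ R$170.40 = 46,247.65; break-even revenue = 46,247.65 × R$305.02 = R$14,106,458.99.
Current sales = 57,490 × R$305.02 = R$17,535,599.80.
Margin of safety = R$17,535,599.80 − R$14,106,458.99 = R$3,429,141.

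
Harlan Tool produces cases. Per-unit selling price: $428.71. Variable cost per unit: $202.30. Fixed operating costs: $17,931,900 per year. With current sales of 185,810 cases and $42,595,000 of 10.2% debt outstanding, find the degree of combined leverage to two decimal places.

2.13

Total contribution margin = 185,810 × $226.41 = $42,069,242.10.
Subtracting fixed costs: EBIT = $42,069,242.10 − $17,931,900 = $24,137,342.10. Interest = $4,344,690.00.
DOL = $42,069,242.10 ÷ $24,137,342.10 = 1.7429; DFL = $24,137,342.10 ÷ $19,792,652.10 = 1.2195.
Combined leverage = 1.7429 × 1.2195 = 2.1255.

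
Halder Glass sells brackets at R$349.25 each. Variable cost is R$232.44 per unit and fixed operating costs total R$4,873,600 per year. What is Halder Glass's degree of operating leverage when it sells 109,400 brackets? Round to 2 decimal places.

Contribution at this volume is 109,400 × R$116.81 = R$12,779,014.00.
Operating income = contribution − fixed costs = R$12,779,014.00 − R$4,873,600 = R$7,905,414.00.
So DOL = total CM / EBIT = R$12,779,014.00 / R$7,905,414.00 = 1.6165.

1.62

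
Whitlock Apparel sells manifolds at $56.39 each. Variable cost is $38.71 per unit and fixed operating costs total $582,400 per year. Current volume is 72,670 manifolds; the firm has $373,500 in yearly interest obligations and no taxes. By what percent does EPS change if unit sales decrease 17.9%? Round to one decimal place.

-69.9%

At 72,670 units, contribution = 72,670 × $17.68 = $1,284,805.60.
Subtracting fixed costs: EBIT = $1,284,805.60 − $582,400 = $702,405.60.
After interest of $373,500.00, pre-tax earnings = $328,905.60.
Degree of combined leverage = contribution ÷ (EBIT − I) = $1,284,805.60 ÷ $328,905.60 = 3.9063.
%ΔEPS = DCL × %ΔSales = 3.9063 × -17.9% = -69.9%.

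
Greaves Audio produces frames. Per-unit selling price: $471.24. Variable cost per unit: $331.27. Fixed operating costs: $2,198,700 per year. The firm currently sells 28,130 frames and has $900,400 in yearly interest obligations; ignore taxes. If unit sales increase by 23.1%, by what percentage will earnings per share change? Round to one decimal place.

+108.5%

Total contribution margin = 28,130 × $139.97 = $3,937,356.10.
Subtracting fixed costs: EBIT = $3,937,356.10 − $2,198,700 = $1,738,656.10.
Interest = $900,400.00, so EBIT − I = $838,256.10.
DCL = total CM / (EBIT − I) = $3,937,356.10 / $838,256.10 = 4.6971.
%ΔEPS = DCL × %ΔSales = 4.6971 × +23.1% = +108.5%.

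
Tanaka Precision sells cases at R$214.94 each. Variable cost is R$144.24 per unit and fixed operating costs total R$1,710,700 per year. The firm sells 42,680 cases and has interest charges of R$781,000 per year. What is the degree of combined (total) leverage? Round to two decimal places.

At 42,680 units, contribution = 42,680 × R$70.70 = R$3,017,476.00.
EBIT = R$3,017,476.00 − R$1,710,700 = R$1,306,776.00. Interest = R$781,000.00.
DOL = R$3,017,476.00 ÷ R$1,306,776.00 = 2.3091; DFL = R$1,306,776.00 ÷ R$525,776.00 = 2.4854.
DCL = DOL × DFL = 2.3091 × 2.4854 = 5.7390.

5.74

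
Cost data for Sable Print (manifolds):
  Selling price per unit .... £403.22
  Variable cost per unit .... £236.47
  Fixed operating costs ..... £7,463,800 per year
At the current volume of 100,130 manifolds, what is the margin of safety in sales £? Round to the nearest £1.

Unit CM = price − variable cost = £403.22 − £236.47 = £166.75. Break-even units = £7,463,800 ÷ £166.75 = 44,760.42; break-even revenue = 44,760.42 × £403.22 = £18,048,296.47.
Current sales = 100,130 × £403.22 = £40,374,418.60.
Margin of safety = £40,374,418.60 − £18,048,296.47 = £22,326,122.

£22,326,122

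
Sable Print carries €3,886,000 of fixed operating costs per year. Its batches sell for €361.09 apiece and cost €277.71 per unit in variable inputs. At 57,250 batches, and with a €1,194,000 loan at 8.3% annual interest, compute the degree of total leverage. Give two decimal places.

At 57,250 units, contribution = 57,250 × €83.38 = €4,773,505.00.
Operating income = contribution − fixed costs = €4,773,505.00 − €3,886,000 = €887,505.00. Interest = €99,102.00.
DOL = €4,773,505.00 ÷ €887,505.00 = 5.3786; DFL = €887,505.00 ÷ €788,403.00 = 1.1257.
Combined leverage = 5.3786 × 1.1257 = 6.0547.

6.05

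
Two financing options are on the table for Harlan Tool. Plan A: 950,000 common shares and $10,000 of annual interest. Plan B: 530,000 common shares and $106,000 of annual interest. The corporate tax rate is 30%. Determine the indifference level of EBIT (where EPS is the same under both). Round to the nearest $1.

Set EPS_A = EPS_B: (EBIT − $10,000)(1 − 0.30) ÷ 950,000 = (EBIT − $106,000)(1 − 0.30) ÷ 530,000.
Cancelling (1 − t) and cross-multiplying: 530,000·(EBIT − 10,000) = 950,000·(EBIT − 106,000).
Solving, EBIT = (106,000·950,000 − 10,000·530,000) / (950,000 − 530,000) = 95,400,000,000 / 420,000 = 227,142.86.

$227,143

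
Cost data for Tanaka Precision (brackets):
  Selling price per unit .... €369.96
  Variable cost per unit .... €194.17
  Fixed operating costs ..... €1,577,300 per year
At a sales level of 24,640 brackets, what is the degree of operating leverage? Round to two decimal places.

1.57

Contribution at this volume is 24,640 × €175.79 = €4,331,465.60.
EBIT = €4,331,465.60 − €1,577,300 = €2,754,165.60.
Degree of operating leverage = €4,331,465.60 / €2,754,165.60 = 1.5727.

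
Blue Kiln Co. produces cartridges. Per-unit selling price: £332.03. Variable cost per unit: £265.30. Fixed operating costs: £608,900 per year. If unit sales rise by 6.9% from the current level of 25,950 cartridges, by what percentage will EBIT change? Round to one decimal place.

+10.6%

Contribution at this volume is 25,950 × £66.73 = £1,731,643.50.
Operating income = contribution − fixed costs = £1,731,643.50 − £608,900 = £1,122,743.50.
So DOL = total CM / EBIT = £1,731,643.50 / £1,122,743.50 = 1.5423.
Operating income changes by 1.5423 × +6.9% = +10.6%.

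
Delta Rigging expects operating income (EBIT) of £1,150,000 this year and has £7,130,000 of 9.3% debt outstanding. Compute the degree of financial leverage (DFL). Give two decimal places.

Annual interest charges come to £663,090.00.
Degree of financial leverage = EBIT / (EBIT − interest) = £1,150,000 / £486,910.00 = 2.3618.

2.36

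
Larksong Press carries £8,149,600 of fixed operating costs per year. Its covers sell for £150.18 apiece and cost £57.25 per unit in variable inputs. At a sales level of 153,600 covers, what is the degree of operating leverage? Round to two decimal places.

2.33

Contribution at this volume is 153,600 × £92.93 = £14,274,048.00.
EBIT = £14,274,048.00 − £8,149,600 = £6,124,448.00.
So DOL = total CM / EBIT = £14,274,048.00 / £6,124,448.00 = 2.3307.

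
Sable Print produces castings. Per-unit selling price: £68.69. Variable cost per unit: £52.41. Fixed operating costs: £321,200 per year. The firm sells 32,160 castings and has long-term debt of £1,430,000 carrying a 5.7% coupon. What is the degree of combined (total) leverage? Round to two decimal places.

Contribution at this volume is 32,160 × £16.28 = £523,564.80.
Operating income = contribution − fixed costs = £523,564.80 − £321,200 = £202,364.80. Interest = £81,510.00.
DOL = £523,564.80 ÷ £202,364.80 = 2.5872; DFL = £202,364.80 ÷ £120,854.80 = 1.6744.
DCL = DOL × DFL = 2.5872 × 1.6744 = 4.3320.

4.33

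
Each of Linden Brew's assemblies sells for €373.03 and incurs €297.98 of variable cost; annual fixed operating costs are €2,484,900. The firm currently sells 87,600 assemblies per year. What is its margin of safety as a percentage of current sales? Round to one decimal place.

Contribution margin per unit = €373.03 − €297.98 = €75.05. Break-even units = €2,484,900 ÷ €75.05 = 33,109.93; break-even revenue = 33,109.93 × €373.03 = €12,350,995.96.
Actual sales revenue = 87,600 × €373.03 = €32,677,428.00.
Margin of safety = (€32,677,428.00 − €12,350,995.96) ÷ €32,677,428.00 = 62.2%.

62.2%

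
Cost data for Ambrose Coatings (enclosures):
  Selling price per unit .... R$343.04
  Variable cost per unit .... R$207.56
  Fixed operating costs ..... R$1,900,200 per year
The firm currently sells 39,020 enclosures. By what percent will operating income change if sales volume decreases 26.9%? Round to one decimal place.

-42.0%

At 39,020 units, contribution = 39,020 × R$135.48 = R$5,286,429.60.
EBIT = R$5,286,429.60 − R$1,900,200 = R$3,386,229.60.
Degree of operating leverage = R$5,286,429.60 / R$3,386,229.60 = 1.5612.
Operating income changes by 1.5612 × -26.9% = -42.0%.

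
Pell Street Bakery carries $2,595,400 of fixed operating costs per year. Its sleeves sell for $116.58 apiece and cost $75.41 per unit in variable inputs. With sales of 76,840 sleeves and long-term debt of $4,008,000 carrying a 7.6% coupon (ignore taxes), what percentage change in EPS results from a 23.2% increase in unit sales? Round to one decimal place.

Contribution at this volume is 76,840 × $41.17 = $3,163,502.80.
Operating income = contribution − fixed costs = $3,163,502.80 − $2,595,400 = $568,102.80.
Interest = $304,608.00, so EBIT − I = $263,494.80.
DCL = total CM / (EBIT − I) = $3,163,502.80 / $263,494.80 = 12.0059.
%ΔEPS = DCL × %ΔSales = 12.0059 × +23.2% = +278.5%.

+278.5%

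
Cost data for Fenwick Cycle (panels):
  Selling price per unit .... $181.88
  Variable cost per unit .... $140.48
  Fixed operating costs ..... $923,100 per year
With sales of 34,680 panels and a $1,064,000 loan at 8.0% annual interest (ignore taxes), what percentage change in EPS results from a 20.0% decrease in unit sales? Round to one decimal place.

-67.2%

At 34,680 units, contribution = 34,680 × $41.40 = $1,435,752.00.
Operating income = contribution − fixed costs = $1,435,752.00 − $923,100 = $512,652.00.
Interest = $85,120.00, so EBIT − I = $427,532.00.
DCL = total CM / (EBIT − I) = $1,435,752.00 / $427,532.00 = 3.3582.
%ΔEPS = DCL × %ΔSales = 3.3582 × -20.0% = -67.2%.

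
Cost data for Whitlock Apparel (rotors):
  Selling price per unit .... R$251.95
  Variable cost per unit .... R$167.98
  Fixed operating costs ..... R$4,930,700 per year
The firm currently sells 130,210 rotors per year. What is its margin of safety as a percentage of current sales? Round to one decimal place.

Contribution margin per unit = R$251.95 − R$167.98 = R$83.97. Break-even units = R$4,930,700 ÷ R$83.97 = 58,719.78; break-even revenue = 58,719.78 × R$251.95 = R$14,794,448.79.
Current sales = 130,210 × R$251.95 = R$32,806,409.50.
Margin of safety = (R$32,806,409.50 − R$14,794,448.79) ÷ R$32,806,409.50 = 54.9%.

54.9%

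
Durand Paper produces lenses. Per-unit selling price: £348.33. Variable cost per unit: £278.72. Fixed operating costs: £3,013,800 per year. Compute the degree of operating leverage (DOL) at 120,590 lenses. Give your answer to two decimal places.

Total contribution margin = 120,590 × £69.61 = £8,394,269.90.
Subtracting fixed costs: EBIT = £8,394,269.90 − £3,013,800 = £5,380,469.90.
Degree of operating leverage = £8,394,269.90 / £5,380,469.90 = 1.5601.

1.56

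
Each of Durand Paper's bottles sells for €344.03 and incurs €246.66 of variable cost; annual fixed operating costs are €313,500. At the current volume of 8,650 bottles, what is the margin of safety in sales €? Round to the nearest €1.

€1,868,194

Contribution margin per unit = €344.03 − €246.66 = €97.37. Break-even units = €313,500 ÷ €97.37 = 3,219.68; break-even revenue = 3,219.68 × €344.03 = €1,107,665.66.
Current sales = 8,650 × €344.03 = €2,975,859.50.
Margin of safety = €2,975,859.50 − €1,107,665.66 = €1,868,194.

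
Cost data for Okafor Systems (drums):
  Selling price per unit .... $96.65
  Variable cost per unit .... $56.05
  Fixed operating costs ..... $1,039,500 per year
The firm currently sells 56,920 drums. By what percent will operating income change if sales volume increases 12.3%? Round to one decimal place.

+22.4%

Total contribution margin = 56,920 × $40.60 = $2,310,952.00.
Operating income = contribution − fixed costs = $2,310,952.00 − $1,039,500 = $1,271,452.00.
So DOL = total CM / EBIT = $2,310,952.00 / $1,271,452.00 = 1.8176.
%ΔEBIT = DOL × %ΔSales = 1.8176 × +12.3% = +22.4%.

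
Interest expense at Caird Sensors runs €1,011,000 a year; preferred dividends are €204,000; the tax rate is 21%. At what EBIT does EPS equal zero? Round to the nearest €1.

€1,269,228

Grossing the preferred dividend up to pre-tax terms: €204,000 / (1 − 0.21) = €258,227.85.
EPS = 0 when EBIT covers interest plus the pre-tax preferred burden: €1,011,000 + €258,227.85 = €1,269,227.85.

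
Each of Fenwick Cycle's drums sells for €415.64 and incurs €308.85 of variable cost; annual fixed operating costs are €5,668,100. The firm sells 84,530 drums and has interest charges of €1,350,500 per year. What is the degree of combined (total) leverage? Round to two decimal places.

At 84,530 units, contribution = 84,530 × €106.79 = €9,026,958.70.
Subtracting fixed costs: EBIT = €9,026,958.70 − €5,668,100 = €3,358,858.70. Interest = €1,350,500.00.
DOL = €9,026,958.70 ÷ €3,358,858.70 = 2.6875; DFL = €3,358,858.70 ÷ €2,008,358.70 = 1.6724.
Combined leverage = 2.6875 × 1.6724 = 4.4946.

4.49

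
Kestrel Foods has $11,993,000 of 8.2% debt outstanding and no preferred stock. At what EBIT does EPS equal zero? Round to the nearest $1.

Annual interest = 8.2% × $11,993,000 = $983,426.00.
With no preferred dividends, EPS = 0 when EBIT exactly covers interest, so the financial break-even EBIT is $983,426.00.

$983,426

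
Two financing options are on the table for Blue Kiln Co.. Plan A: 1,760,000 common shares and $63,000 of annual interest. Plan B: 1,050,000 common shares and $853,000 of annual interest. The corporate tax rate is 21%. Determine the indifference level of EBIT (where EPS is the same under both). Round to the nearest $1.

$2,021,310

Set EPS_A = EPS_B: (EBIT − $63,000)(1 − 0.21) ÷ 1,760,000 = (EBIT − $853,000)(1 − 0.21) ÷ 1,050,000.
Cancelling (1 − t) and cross-multiplying: 1,050,000·(EBIT − 63,000) = 1,760,000·(EBIT − 853,000).
Solving, EBIT = (853,000·1,760,000 − 63,000·1,050,000) / (1,760,000 − 1,050,000) = 1,435,130,000,000 / 710,000 = 2,021,309.86.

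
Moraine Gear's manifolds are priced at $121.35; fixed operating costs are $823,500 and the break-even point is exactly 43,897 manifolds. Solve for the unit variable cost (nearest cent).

$102.59

Contribution per unit must be FC / Q = $823,500 / 43,897 = $18.7598.
Variable cost per unit = $121.35 − $18.7598 = $102.59.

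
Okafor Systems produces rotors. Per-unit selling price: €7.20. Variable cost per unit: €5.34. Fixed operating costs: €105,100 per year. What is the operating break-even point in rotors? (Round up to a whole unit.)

56,506 rotors

Each unit contributes €7.20 − €5.34 = €1.86.
Break-even Q = €105,100 / €1.86 = 56,505.38 → 56,506 rotors.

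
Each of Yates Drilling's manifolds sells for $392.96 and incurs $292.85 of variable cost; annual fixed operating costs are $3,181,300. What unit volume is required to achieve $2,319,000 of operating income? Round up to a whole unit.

54,943 manifolds

Contribution margin per unit = $392.96 − $292.85 = $100.11.
Required volume = (fixed costs + target profit) ÷ CM = ($3,181,300 + $2,319,000) ÷ $100.11 = 54,942.56, so 54,943 manifolds.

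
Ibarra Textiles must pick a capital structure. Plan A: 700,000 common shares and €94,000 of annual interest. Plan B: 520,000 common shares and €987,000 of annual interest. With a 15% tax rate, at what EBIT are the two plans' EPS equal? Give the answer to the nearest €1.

Set EPS_A = EPS_B: (EBIT − €94,000)(1 − 0.15) ÷ 700,000 = (EBIT − €987,000)(1 − 0.15) ÷ 520,000.
Cancelling (1 − t) and cross-multiplying: 520,000·(EBIT − 94,000) = 700,000·(EBIT − 987,000).
EBIT × (700,000 − 520,000) = 987,000 × 700,000 − 94,000 × 520,000 = 642,020,000,000, so EBIT = 642,020,000,000 ÷ 180,000 = 3,566,777.78.

€3,566,778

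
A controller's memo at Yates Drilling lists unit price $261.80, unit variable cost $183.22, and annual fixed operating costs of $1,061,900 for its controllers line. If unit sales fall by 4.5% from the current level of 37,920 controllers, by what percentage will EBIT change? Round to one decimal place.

-7.0%

Contribution at this volume is 37,920 × $78.58 = $2,979,753.60.
Subtracting fixed costs: EBIT = $2,979,753.60 − $1,061,900 = $1,917,853.60.
So DOL = total CM / EBIT = $2,979,753.60 / $1,917,853.60 = 1.5537.
Operating income changes by 1.5537 × -4.5% = -7.0%.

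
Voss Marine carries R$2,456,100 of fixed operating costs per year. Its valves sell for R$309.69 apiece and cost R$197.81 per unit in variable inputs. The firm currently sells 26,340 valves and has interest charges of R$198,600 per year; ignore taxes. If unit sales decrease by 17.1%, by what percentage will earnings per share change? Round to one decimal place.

Contribution at this volume is 26,340 × R$111.88 = R$2,946,919.20.
Subtracting fixed costs: EBIT = R$2,946,919.20 − R$2,456,100 = R$490,819.20.
After interest of R$198,600.00, pre-tax earnings = R$292,219.20.
DCL = total CM / (EBIT − I) = R$2,946,919.20 / R$292,219.20 = 10.0846.
EPS therefore changes by 10.0846 × (-17.1%) = -172.4%.

-172.4%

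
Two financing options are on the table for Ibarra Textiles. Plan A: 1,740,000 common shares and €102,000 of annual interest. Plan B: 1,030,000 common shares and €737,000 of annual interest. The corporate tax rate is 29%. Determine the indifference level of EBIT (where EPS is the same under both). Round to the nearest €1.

€1,658,197

At indifference, (EBIT − 102,000)(1 − t)/1,740,000 = (EBIT − 737,000)(1 − t)/1,030,000.
The (1 − t) factor cancels: (EBIT − 102,000) × 1,030,000 = (EBIT − 737,000) × 1,740,000.
EBIT × (1,740,000 − 1,030,000) = 737,000 × 1,740,000 − 102,000 × 1,030,000 = 1,177,320,000,000, so EBIT = 1,177,320,000,000 ÷ 710,000 = 1,658,197.18.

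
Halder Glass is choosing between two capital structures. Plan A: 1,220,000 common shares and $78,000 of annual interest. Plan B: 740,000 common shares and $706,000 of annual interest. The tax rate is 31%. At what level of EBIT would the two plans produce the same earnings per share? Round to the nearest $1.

At indifference, (EBIT − 78,000)(1 − t)/1,220,000 = (EBIT − 706,000)(1 − t)/740,000.
Cancelling (1 − t) and cross-multiplying: 740,000·(EBIT − 78,000) = 1,220,000·(EBIT − 706,000).
Solving, EBIT = (706,000·1,220,000 − 78,000·740,000) / (1,220,000 − 740,000) = 803,600,000,000 / 480,000 = 1,674,166.67.

$1,674,167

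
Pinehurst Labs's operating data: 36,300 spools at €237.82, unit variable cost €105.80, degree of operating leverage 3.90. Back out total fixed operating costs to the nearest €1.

Contribution at this volume is 36,300 × €132.02 = €4,792,326.00.
DOL = contribution / EBIT, so EBIT = €4,792,326.00 / 3.90 = €1,228,801.54.
And FC = contribution − EBIT = €4,792,326.00 − €1,228,801.54 = €3,563,524.

€3,563,524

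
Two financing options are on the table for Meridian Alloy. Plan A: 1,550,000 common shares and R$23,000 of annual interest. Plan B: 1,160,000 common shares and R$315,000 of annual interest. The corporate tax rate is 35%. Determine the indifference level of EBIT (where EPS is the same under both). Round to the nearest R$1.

Set EPS_A = EPS_B: (EBIT − R$23,000)(1 − 0.35) ÷ 1,550,000 = (EBIT − R$315,000)(1 − 0.35) ÷ 1,160,000.
The (1 − t) factor cancels: (EBIT − 23,000) × 1,160,000 = (EBIT − 315,000) × 1,550,000.
Solving, EBIT = (315,000·1,550,000 − 23,000·1,160,000) / (1,550,000 − 1,160,000) = 461,570,000,000 / 390,000 = 1,183,512.82.

R$1,183,513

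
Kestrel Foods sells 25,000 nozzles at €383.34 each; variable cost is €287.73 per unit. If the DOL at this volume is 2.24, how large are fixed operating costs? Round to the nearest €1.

At 25,000 units, contribution = 25,000 × €95.61 = €2,390,250.00.
DOL = contribution / EBIT, so EBIT = €2,390,250.00 / 2.24 = €1,067,075.89.
And FC = contribution − EBIT = €2,390,250.00 − €1,067,075.89 = €1,323,174.

€1,323,174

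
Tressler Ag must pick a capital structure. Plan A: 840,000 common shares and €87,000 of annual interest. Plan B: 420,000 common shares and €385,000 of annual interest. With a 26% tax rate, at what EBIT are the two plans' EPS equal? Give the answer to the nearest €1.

€683,000

Set EPS_A = EPS_B: (EBIT − €87,000)(1 − 0.26) ÷ 840,000 = (EBIT − €385,000)(1 − 0.26) ÷ 420,000.
The (1 − t) factor cancels: (EBIT − 87,000) × 420,000 = (EBIT − 385,000) × 840,000.
EBIT × (840,000 − 420,000) = 385,000 × 840,000 − 87,000 × 420,000 = 286,860,000,000, so EBIT = 286,860,000,000 ÷ 420,000 = 683,000.00.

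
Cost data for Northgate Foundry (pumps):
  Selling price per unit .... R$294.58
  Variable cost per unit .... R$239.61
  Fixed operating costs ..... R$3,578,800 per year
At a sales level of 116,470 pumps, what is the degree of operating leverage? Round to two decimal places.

At 116,470 units, contribution = 116,470 × R$54.97 = R$6,402,355.90.
EBIT = R$6,402,355.90 − R$3,578,800 = R$2,823,555.90.
DOL = contribution ÷ EBIT = R$6,402,355.90 ÷ R$2,823,555.90 = 2.2675.

2.27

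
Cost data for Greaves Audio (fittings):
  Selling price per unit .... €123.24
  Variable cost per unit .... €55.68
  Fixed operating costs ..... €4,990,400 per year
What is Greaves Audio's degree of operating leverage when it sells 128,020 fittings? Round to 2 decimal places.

Total contribution margin = 128,020 × €67.56 = €8,649,031.20.
Subtracting fixed costs: EBIT = €8,649,031.20 − €4,990,400 = €3,658,631.20.
So DOL = total CM / EBIT = €8,649,031.20 / €3,658,631.20 = 2.3640.

2.36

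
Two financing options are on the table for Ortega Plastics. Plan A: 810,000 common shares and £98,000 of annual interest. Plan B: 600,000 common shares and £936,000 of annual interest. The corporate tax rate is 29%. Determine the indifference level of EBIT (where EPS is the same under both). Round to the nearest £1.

Set EPS_A = EPS_B: (EBIT − £98,000)(1 − 0.29) ÷ 810,000 = (EBIT − £936,000)(1 − 0.29) ÷ 600,000.
Cancelling (1 − t) and cross-multiplying: 600,000·(EBIT − 98,000) = 810,000·(EBIT − 936,000).
Solving, EBIT = (936,000·810,000 − 98,000·600,000) / (810,000 − 600,000) = 699,360,000,000 / 210,000 = 3,330,285.71.

£3,330,286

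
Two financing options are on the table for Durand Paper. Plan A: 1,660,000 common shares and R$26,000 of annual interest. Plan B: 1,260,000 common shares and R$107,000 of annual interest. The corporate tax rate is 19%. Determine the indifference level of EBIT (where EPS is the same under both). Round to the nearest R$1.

At indifference, (EBIT − 26,000)(1 − t)/1,660,000 = (EBIT − 107,000)(1 − t)/1,260,000.
Cancelling (1 − t) and cross-multiplying: 1,260,000·(EBIT − 26,000) = 1,660,000·(EBIT − 107,000).
EBIT × (1,660,000 − 1,260,000) = 107,000 × 1,660,000 − 26,000 × 1,260,000 = 144,860,000,000, so EBIT = 144,860,000,000 ÷ 400,000 = 362,150.00.

R$362,150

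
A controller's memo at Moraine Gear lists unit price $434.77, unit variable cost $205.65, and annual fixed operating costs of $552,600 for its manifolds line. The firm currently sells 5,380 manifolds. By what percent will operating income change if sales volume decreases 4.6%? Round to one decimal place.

At 5,380 units, contribution = 5,380 × $229.12 = $1,232,665.60.
Operating income = contribution − fixed costs = $1,232,665.60 − $552,600 = $680,065.60.
DOL = contribution ÷ EBIT = $1,232,665.60 ÷ $680,065.60 = 1.8126.
So EBIT moves 1.8126 × (-4.6%) = -8.3%.

-8.3%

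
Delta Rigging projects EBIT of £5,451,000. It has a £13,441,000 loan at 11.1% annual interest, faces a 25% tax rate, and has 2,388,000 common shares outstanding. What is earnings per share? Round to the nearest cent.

£1.24

Interest = £1,491,951.00, so EBT = £5,451,000 − £1,491,951.00 = £3,959,049.00.
After tax at 25%: net income = £3,959,049.00 × 0.75 = £2,969,286.75.
EPS = £2,969,286.75 ÷ 2,388,000 = £1.24.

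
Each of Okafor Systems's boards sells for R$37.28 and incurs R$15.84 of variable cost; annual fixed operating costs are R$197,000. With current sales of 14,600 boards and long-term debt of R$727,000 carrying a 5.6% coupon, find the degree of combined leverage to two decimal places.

At 14,600 units, contribution = 14,600 × R$21.44 = R$313,024.00.
EBIT = R$313,024.00 − R$197,000 = R$116,024.00. Interest = R$40,712.00, so EBIT − I = R$75,312.00.
Degree of total leverage = total CM / (EBIT − interest) = R$313,024.00 / R$75,312.00 = 4.1564.

4.16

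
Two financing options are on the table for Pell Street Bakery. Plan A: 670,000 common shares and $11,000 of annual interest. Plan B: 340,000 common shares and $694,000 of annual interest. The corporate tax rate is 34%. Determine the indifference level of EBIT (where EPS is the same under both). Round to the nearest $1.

$1,397,697

At indifference, (EBIT − 11,000)(1 − t)/670,000 = (EBIT − 694,000)(1 − t)/340,000.
Cancelling (1 − t) and cross-multiplying: 340,000·(EBIT − 11,000) = 670,000·(EBIT − 694,000).
EBIT × (670,000 − 340,000) = 694,000 × 670,000 − 11,000 × 340,000 = 461,240,000,000, so EBIT = 461,240,000,000 ÷ 330,000 = 1,397,696.97.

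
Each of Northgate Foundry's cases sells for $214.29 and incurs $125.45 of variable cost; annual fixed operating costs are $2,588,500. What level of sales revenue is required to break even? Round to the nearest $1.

$6,243,693

CM per unit = $214.29 − $125.45 = $88.84; CM ratio = $88.84 / $214.29 = 0.4146.
Break-even sales = FC ÷ CM ratio = $2,588,500 × $214.29 / $88.84 = $6,243,693.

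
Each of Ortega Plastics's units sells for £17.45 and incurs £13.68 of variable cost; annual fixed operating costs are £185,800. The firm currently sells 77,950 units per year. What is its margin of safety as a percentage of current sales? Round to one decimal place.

Contribution margin per unit = £17.45 − £13.68 = £3.77. Break-even units = £185,800 ÷ £3.77 = 49,283.82; break-even revenue = 49,283.82 × £17.45 = £860,002.65.
Current sales = 77,950 × £17.45 = £1,360,227.50.
Margin of safety = (£1,360,227.50 − £860,002.65) ÷ £1,360,227.50 = 36.8%.

36.8%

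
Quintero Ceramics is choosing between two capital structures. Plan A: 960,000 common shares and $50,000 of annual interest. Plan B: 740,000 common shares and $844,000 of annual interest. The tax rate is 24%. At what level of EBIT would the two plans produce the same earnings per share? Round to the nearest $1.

At indifference, (EBIT − 50,000)(1 − t)/960,000 = (EBIT − 844,000)(1 − t)/740,000.
The (1 − t) factor cancels: (EBIT − 50,000) × 740,000 = (EBIT − 844,000) × 960,000.
EBIT × (960,000 − 740,000) = 844,000 × 960,000 − 50,000 × 740,000 = 773,240,000,000, so EBIT = 773,240,000,000 ÷ 220,000 = 3,514,727.27.

$3,514,727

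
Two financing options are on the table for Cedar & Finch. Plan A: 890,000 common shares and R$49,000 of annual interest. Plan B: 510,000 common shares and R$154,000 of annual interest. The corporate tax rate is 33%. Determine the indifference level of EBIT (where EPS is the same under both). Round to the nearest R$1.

R$294,921

Set EPS_A = EPS_B: (EBIT − R$49,000)(1 − 0.33) ÷ 890,000 = (EBIT − R$154,000)(1 − 0.33) ÷ 510,000.
The (1 − t) factor cancels: (EBIT − 49,000) × 510,000 = (EBIT − 154,000) × 890,000.
Solving, EBIT = (154,000·890,000 − 49,000·510,000) / (890,000 − 510,000) = 112,070,000,000 / 380,000 = 294,921.05.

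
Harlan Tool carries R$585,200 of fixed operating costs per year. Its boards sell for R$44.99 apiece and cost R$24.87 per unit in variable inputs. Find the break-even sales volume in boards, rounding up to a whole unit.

29,086 boards

Each unit contributes R$44.99 − R$24.87 = R$20.12.
Break-even volume = fixed costs ÷ CM per unit = R$585,200 ÷ R$20.12 = 29,085.49, so 29,086 boards.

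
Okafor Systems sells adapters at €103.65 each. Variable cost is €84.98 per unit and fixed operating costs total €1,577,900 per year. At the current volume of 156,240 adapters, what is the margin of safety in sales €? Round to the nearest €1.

€7,434,269

Each unit contributes €103.65 − €84.98 = €18.67. Break-even units = €1,577,900 ÷ €18.67 = 84,515.27; break-even revenue = 84,515.27 × €103.65 = €8,760,007.23.
Current sales = 156,240 × €103.65 = €16,194,276.00.
Margin of safety = €16,194,276.00 − €8,760,007.23 = €7,434,269.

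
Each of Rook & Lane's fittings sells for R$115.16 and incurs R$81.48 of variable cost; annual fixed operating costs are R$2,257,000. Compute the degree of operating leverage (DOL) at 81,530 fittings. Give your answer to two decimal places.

5.62

Total contribution margin = 81,530 × R$33.68 = R$2,745,930.40.
Operating income = contribution − fixed costs = R$2,745,930.40 − R$2,257,000 = R$488,930.40.
So DOL = total CM / EBIT = R$2,745,930.40 / R$488,930.40 = 5.6162.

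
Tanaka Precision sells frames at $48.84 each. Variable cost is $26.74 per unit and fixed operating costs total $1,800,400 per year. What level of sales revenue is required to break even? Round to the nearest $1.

CM per unit = $48.84 − $26.74 = $22.10; CM ratio = $22.10 / $48.84 = 0.4525.
Break-even revenue = fixed costs × price ÷ CM = $1,800,400 × $48.84 ÷ $22.10 = $3,978,803.

$3,978,803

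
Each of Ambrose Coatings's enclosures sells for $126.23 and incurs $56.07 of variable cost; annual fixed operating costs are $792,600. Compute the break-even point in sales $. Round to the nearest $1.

$1,426,025

CM per unit = $126.23 − $56.07 = $70.16; CM ratio = $70.16 / $126.23 = 0.5558.
Break-even revenue = fixed costs × price ÷ CM = $792,600 × $126.23 ÷ $70.16 = $1,426,025.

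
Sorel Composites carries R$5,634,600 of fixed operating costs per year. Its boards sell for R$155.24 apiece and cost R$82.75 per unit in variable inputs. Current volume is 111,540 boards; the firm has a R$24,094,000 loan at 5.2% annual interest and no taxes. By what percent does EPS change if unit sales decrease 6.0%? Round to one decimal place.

At 111,540 units, contribution = 111,540 × R$72.49 = R$8,085,534.60.
EBIT = R$8,085,534.60 − R$5,634,600 = R$2,450,934.60.
Interest = R$1,252,888.00, so EBIT − I = R$1,198,046.60.
Degree of combined leverage = contribution ÷ (EBIT − I) = R$8,085,534.60 ÷ R$1,198,046.60 = 6.7489.
EPS therefore changes by 6.7489 × (-6.0%) = -40.5%.

-40.5%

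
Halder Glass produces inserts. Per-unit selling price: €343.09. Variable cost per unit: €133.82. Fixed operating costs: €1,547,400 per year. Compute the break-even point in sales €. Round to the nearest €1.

€2,536,902

Contribution margin per unit = €343.09 − €133.82 = €209.27, a CM ratio of €209.27 ÷ €343.09 = 0.6100.
Break-even revenue = fixed costs × price ÷ CM = €1,547,400 × €343.09 ÷ €209.27 = €2,536,902.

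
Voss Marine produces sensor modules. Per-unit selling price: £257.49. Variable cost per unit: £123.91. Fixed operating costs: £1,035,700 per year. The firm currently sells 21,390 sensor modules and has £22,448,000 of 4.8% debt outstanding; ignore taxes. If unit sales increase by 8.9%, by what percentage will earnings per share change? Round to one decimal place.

Total contribution margin = 21,390 × £133.58 = £2,857,276.20.
EBIT = £2,857,276.20 − £1,035,700 = £1,821,576.20.
Interest = £1,077,504.00, so EBIT − I = £744,072.20.
DCL = total CM / (EBIT − I) = £2,857,276.20 / £744,072.20 = 3.8401.
%ΔEPS = DCL × %ΔSales = 3.8401 × +8.9% = +34.2%.

+34.2%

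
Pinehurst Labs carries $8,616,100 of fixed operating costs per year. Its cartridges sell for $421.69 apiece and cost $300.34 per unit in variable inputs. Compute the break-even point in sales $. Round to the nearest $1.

Contribution margin per unit = $421.69 − $300.34 = $121.35, a CM ratio of $121.35 ÷ $421.69 = 0.2878.
Break-even sales = FC ÷ CM ratio = $8,616,100 × $421.69 / $121.35 = $29,940,859.

$29,940,859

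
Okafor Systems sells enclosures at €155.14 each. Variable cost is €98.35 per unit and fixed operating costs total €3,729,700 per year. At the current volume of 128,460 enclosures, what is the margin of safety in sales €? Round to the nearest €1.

Each unit contributes €155.14 − €98.35 = €56.79. Break-even units = €3,729,700 ÷ €56.79 = 65,675.29; break-even revenue = 65,675.29 × €155.14 = €10,188,865.26.
Current sales = 128,460 × €155.14 = €19,929,284.40.
Margin of safety = €19,929,284.40 − €10,188,865.26 = €9,740,419.

€9,740,419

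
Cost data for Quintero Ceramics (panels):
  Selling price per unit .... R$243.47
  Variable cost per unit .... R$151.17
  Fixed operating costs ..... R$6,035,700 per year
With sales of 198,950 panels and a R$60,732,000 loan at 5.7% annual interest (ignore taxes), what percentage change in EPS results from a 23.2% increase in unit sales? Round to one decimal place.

Contribution at this volume is 198,950 × R$92.30 = R$18,363,085.00.
Subtracting fixed costs: EBIT = R$18,363,085.00 − R$6,035,700 = R$12,327,385.00.
Interest = R$3,461,724.00, so EBIT − I = R$8,865,661.00.
Degree of combined leverage = contribution ÷ (EBIT − I) = R$18,363,085.00 ÷ R$8,865,661.00 = 2.0713.
EPS therefore changes by 2.0713 × (+23.2%) = +48.1%.

+48.1%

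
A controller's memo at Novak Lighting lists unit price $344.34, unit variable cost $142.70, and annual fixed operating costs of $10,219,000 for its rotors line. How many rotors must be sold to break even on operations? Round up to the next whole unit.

50,680 rotors

Each unit contributes $344.34 − $142.70 = $201.64.
Break-even Q = $10,219,000 / $201.64 = 50,679.43 → 50,680 rotors.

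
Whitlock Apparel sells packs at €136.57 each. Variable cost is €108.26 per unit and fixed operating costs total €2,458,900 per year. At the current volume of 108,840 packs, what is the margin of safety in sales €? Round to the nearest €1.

Unit CM = price − variable cost = €136.57 − €108.26 = €28.31. Break-even units = €2,458,900 ÷ €28.31 = 86,856.23; break-even revenue = 86,856.23 × €136.57 = €11,861,955.95.
Current sales = 108,840 × €136.57 = €14,864,278.80.
Margin of safety = €14,864,278.80 − €11,861,955.95 = €3,002,323.

€3,002,323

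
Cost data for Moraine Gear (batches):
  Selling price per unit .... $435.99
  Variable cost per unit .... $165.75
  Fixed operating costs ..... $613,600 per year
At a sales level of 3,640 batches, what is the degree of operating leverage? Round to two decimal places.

Contribution at this volume is 3,640 × $270.24 = $983,673.60.
Operating income = contribution − fixed costs = $983,673.60 − $613,600 = $370,073.60.
Degree of operating leverage = $983,673.60 / $370,073.60 = 2.6580.

2.66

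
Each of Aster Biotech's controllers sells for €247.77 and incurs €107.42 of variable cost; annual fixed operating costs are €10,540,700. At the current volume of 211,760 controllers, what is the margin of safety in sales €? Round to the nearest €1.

€33,859,516

Unit CM = price − variable cost = €247.77 − €107.42 = €140.35. Break-even units = €10,540,700 ÷ €140.35 = 75,102.96; break-even revenue = 75,102.96 × €247.77 = €18,608,259.63.
Actual sales revenue = 211,760 × €247.77 = €52,467,775.20.
Margin of safety = €52,467,775.20 − €18,608,259.63 = €33,859,516.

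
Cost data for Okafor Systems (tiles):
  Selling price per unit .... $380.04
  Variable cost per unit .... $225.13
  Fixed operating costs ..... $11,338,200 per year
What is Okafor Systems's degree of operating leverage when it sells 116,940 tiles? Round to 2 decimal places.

Contribution at this volume is 116,940 × $154.91 = $18,115,175.40.
Operating income = contribution − fixed costs = $18,115,175.40 − $11,338,200 = $6,776,975.40.
So DOL = total CM / EBIT = $18,115,175.40 / $6,776,975.40 = 2.6730.

2.67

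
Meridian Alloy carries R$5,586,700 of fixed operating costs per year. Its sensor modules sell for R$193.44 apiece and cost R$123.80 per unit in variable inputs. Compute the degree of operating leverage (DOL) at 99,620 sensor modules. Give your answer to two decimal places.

Contribution at this volume is 99,620 × R$69.64 = R$6,937,536.80.
Operating income = contribution − fixed costs = R$6,937,536.80 − R$5,586,700 = R$1,350,836.80.
DOL = contribution ÷ EBIT = R$6,937,536.80 ÷ R$1,350,836.80 = 5.1357.

5.14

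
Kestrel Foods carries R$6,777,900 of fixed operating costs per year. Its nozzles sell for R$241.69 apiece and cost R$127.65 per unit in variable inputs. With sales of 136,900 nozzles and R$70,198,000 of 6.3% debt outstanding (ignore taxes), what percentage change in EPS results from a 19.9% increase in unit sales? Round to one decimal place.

+70.4%

At 136,900 units, contribution = 136,900 × R$114.04 = R$15,612,076.00.
Operating income = contribution − fixed costs = R$15,612,076.00 − R$6,777,900 = R$8,834,176.00.
Interest = R$4,422,474.00, so EBIT − I = R$4,411,702.00.
Degree of combined leverage = contribution ÷ (EBIT − I) = R$15,612,076.00 ÷ R$4,411,702.00 = 3.5388.
%ΔEPS = DCL × %ΔSales = 3.5388 × +19.9% = +70.4%.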